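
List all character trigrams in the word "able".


Word: "able" (length 4)
Number of trigrams = 4 - 3 + 1 = 2
  Position 0: "abl"
  Position 1: "ble"
Trigrams = "abl", "ble"


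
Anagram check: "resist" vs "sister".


Word 1: "resist" → sorted: eirsst
Word 2: "sister" → sorted: eirsst
Same letters? eirsst == eirsst
Anagram = Yes


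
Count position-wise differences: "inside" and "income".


Comparing character by character (same length = 6):
  Pos 0: 'i' vs 'i' =
  Pos 1: 'n' vs 'n' =
  Pos 2: 's' vs 'c' !=
  Pos 3: 'i' vs 'o' !=
  Pos 4: 'd' vs 'm' !=
  Pos 5: 'e' vs 'e' =
Hamming distance = 3


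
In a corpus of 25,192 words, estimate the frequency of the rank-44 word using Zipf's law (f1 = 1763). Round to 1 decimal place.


Zipf's law: f(r) = f(1) / r
f(1) = 1763
f(44) = 1763 / 44
= 40.1 occurrences


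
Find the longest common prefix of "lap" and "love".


Word 1: "lap"
Word 2: "love"
Comparing from start:
  Pos 0: 'l' == 'l'
  Pos 1: 'a' != 'o' (stop)
LCP = "l" (length 1)


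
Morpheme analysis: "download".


Word: "download"
Morphemes: down- + load
Each morpheme carries meaning
= 2 morphemes


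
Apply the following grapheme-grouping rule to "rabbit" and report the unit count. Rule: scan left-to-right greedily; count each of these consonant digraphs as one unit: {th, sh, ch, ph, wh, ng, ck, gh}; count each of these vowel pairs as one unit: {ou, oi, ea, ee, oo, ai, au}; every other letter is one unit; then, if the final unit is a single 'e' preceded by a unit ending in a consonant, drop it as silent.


Word: "rabbit" (6 letters)
Left-to-right scan:
  [1] 'r' (letter)
  [2] 'a' (letter)
  [3] 'b' (letter)
  [4] 'b' (letter)
  [5] 'i' (letter)
  [6] 't' (letter)
Units from scan: 6
Sound units = 6 units


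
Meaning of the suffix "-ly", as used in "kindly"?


Suffix: -ly
Example: kindly = kind + -ly
Meaning = in a manner


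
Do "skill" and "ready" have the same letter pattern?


Pattern of "skill": [0, 1, 2, 3, 3]
Pattern of "ready": [0, 1, 2, 3, 4]
Patterns do not match
Same pattern = No


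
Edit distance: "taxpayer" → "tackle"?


Word 1: "taxpayer" (length 8)
Word 2: "tackle" (length 6)
One optimal edit sequence (insert/delete/substitute each cost 1):
  1. keep 't'
  2. keep 'a'
  3. delete 'x'  (+1)
  4. substitute 'p' -> 'c'  (+1)
  5. substitute 'a' -> 'k'  (+1)
  6. substitute 'y' -> 'l'  (+1)
  7. keep 'e'
  8. delete 'r'  (+1)
Total edit operations: 5
Edit distance = 5


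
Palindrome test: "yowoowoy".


Word: "yowoowoy"
Reversed: "yowoowoy"
Forward == Backward? yowoowoy == yowoowoy
Palindrome = Yes


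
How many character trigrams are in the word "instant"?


Word: "instant" (length 7)
Number of 3-grams = length - 3 + 1 = 7 - 3 + 1
= 5


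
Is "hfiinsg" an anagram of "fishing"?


Word 1: "fishing" → sorted: fghiins
Word 2: "hfiinsg" → sorted: fghiins
Same letters? fghiins == fghiins
Anagram = Yes


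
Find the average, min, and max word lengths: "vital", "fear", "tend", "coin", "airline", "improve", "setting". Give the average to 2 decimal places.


Lengths: "vital"=5, "fear"=4, "tend"=4, "coin"=4, "airline"=7, "improve"=7, "setting"=7
Sum = 38, Count = 7
Average = 38/7 = 5.43
= avg=5.43, min=4, max=7


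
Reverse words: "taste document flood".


Original: "taste document flood"
Words (1..n): taste | document | flood
Reversed (n..1): flood | document | taste
Result = "flood document taste"


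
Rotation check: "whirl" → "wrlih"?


Word: "whirl", Candidate: "wrlih"
Method: check if candidate is substring of word+word
"whirlwhirl" contains "wrlih"? No
Is rotation = No


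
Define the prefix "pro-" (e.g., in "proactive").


Prefix: pro-
Example: proactive = pro- + active
Meaning = forward / in favor of


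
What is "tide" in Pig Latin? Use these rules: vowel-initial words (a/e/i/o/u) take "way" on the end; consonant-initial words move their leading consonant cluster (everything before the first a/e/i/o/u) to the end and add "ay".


Word: "tide"
Starts with consonant(s) → move to end, add 'ay'
Consonant cluster: "t"
Pig Latin = "idetay"


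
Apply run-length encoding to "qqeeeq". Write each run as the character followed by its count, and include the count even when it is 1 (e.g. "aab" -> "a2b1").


String: "qqeeeq"
Scanning for consecutive runs:
  'q' x 2
  'e' x 3
  'q' x 1
RLE = "q2e3q1"


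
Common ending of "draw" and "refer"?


Word 1: "draw"
Word 2: "refer"
Comparing from end:
  Pos -1: 'w' != 'r' (stop)
LCS = "" (length 0)


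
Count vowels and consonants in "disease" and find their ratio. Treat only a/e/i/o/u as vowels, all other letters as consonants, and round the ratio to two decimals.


Word: "disease"
Vowels (a,e,i,o,u): 4
Consonants: 3
Ratio = 4/3
= 1.33


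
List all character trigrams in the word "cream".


Word: "cream" (length 5)
Number of trigrams = 5 - 3 + 1 = 3
  Position 0: "cre"
  Position 1: "rea"
  Position 2: "eam"
Trigrams = "cre", "rea", "eam"


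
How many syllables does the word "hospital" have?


Word: "hospital"
Syllable breakdown: hos / pi / tal
Counting: 3 parts
= 3 syllables


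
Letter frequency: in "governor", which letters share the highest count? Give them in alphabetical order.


Word: "governor"
Letter counts:
  'e': 1
  'g': 1
  'n': 1
  'o': 2
  'r': 2
  'v': 1
Maximum count = 2
Most frequent = 'o', 'r' (2 times each)


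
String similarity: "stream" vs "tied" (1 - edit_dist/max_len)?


Word 1: "stream" (length 6)
Word 2: "tied" (length 4)
One optimal edit sequence:
  1. delete 's'  (+1)
  2. keep 't'
  3. substitute 'r' -> 'i'  (+1)
  4. keep 'e'
  5. delete 'a'  (+1)
  6. substitute 'm' -> 'd'  (+1)
Edit distance = 4
Max length = max(6, 4) = 6
Similarity = 1 - 4/6
= 0.3333


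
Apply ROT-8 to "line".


Word: "line"
Shift: 8
Each letter → (letter + shift) mod 26:
  'l' (11) + 8 = 19 → 't'
  'i' (8) + 8 = 16 → 'q'
  'n' (13) + 8 = 21 → 'v'
  'e' (4) + 8 = 12 → 'm'
Result = "tqvm"


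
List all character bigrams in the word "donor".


Word: "donor" (length 5)
Number of bigrams = 5 - 2 + 1 = 4
  Position 0: "do"
  Position 1: "on"
  Position 2: "no"
  Position 3: "or"
Bigrams = "do", "on", "no", "or"


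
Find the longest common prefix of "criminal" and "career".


Word 1: "criminal"
Word 2: "career"
Comparing from start:
  Pos 0: 'c' == 'c'
  Pos 1: 'r' != 'a' (stop)
LCP = "c" (length 1)


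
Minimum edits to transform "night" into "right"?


Word 1: "night" (length 5)
Word 2: "right" (length 5)
One optimal edit sequence (insert/delete/substitute each cost 1):
  1. substitute 'n' -> 'r'  (+1)
  2. keep 'i'
  3. keep 'g'
  4. keep 'h'
  5. keep 't'
Total edit operations: 1
Edit distance = 1


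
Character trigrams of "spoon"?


Word: "spoon" (length 5)
Number of trigrams = 5 - 3 + 1 = 3
  Position 0: "spo"
  Position 1: "poo"
  Position 2: "oon"
Trigrams = "spo", "poo", "oon"


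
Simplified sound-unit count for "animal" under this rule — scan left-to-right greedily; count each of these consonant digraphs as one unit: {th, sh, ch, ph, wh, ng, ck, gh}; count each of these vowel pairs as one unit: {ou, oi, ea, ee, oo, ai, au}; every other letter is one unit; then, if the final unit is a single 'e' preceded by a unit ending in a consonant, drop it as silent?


Word: "animal" (6 letters)
Left-to-right scan:
  (1) 'a' (letter)
  (2) 'n' (letter)
  (3) 'i' (letter)
  (4) 'm' (letter)
  (5) 'a' (letter)
  (6) 'l' (letter)
Units from scan: 6
Sound units = 6 units


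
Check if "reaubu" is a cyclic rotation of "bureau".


Word: "bureau", Candidate: "reaubu"
Method: check if candidate is substring of word+word
"bureaubureau" contains "reaubu"? Yes
Is rotation = Yes


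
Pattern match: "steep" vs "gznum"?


Pattern of "steep": [0, 1, 2, 2, 3]
Pattern of "gznum": [0, 1, 2, 3, 4]
Patterns do not match
Same pattern = No


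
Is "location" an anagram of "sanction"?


Word 1: "sanction" → sorted: acinnost
Word 2: "location" → sorted: acilnoot
Same letters? acinnost != acilnoot
Anagram = No


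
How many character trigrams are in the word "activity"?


Word: "activity" (length 8)
Number of 3-grams = length - 3 + 1 = 8 - 3 + 1
= 6


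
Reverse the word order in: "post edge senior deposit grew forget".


Original: "post edge senior deposit grew forget"
Words (1..n): post | edge | senior | deposit | grew | forget
Reversed (n..1): forget | grew | deposit | senior | edge | post
Result = "forget grew deposit senior edge post"


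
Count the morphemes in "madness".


Word: "madness"
Morphemes: mad + -ness
Each morpheme carries meaning
= 2 morphemes


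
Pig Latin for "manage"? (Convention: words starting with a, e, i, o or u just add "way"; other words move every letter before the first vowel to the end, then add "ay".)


Word: "manage"
Starts with consonant(s) → move to end, add 'ay'
Consonant cluster: "m"
Pig Latin = "anagemay"


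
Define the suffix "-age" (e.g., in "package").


Suffix: -age
Example: package = pack + -age
Meaning = result / collection


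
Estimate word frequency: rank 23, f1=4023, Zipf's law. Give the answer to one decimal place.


Zipf's law: f(r) = f(1) / r
f(1) = 4023
f(23) = 4023 / 23
= 174.9 occurrences


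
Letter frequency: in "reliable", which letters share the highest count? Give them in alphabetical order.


Word: "reliable"
Letter counts:
  'a': 1
  'b': 1
  'e': 2
  'i': 1
  'l': 2
  'r': 1
Maximum count = 2
Most frequent = 'e', 'l' (2 times each)


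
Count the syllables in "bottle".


Word: "bottle"
Syllable breakdown: bot-tle
Counting: 2 parts
= 2 syllables


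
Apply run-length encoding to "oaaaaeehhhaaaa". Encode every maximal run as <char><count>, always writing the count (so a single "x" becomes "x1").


String: "oaaaaeehhhaaaa"
Scanning for consecutive runs:
  'o' x 1
  'a' x 4
  'e' x 2
  'h' x 3
  'a' x 4
RLE = "o1a4e2h3a4"


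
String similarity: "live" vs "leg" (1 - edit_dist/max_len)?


Word 1: "live" (length 4)
Word 2: "leg" (length 3)
One optimal edit sequence:
  1. keep 'l'
  2. delete 'i'  (+1)
  3. substitute 'v' -> 'e'  (+1)
  4. substitute 'e' -> 'g'  (+1)
Edit distance = 3
Max length = max(4, 3) = 4
Similarity = 1 - 3/4
= 0.2500


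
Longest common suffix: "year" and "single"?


Word 1: "year"
Word 2: "single"
Comparing from end:
  Pos -1: 'r' != 'e' (stop)
LCS = "" (length 0)


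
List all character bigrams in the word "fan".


Word: "fan" (length 3)
Number of bigrams = 3 - 2 + 1 = 2
  Position 0: "fa"
  Position 1: "an"
Bigrams = "fa", "an"


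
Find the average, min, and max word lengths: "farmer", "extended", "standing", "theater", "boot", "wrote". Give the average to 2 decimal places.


Lengths: "farmer"=6, "extended"=8, "standing"=8, "theater"=7, "boot"=4, "wrote"=5
Sum = 38, Count = 6
Average = 38/6 = 6.33
= avg=6.33, min=4, max=8


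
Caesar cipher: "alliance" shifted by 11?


Word: "alliance"
Shift: 11
Each letter → (letter + shift) mod 26:
  'a' (0) + 11 = 11 → 'l'
  'l' (11) + 11 = 22 → 'w'
  'l' (11) + 11 = 22 → 'w'
  'i' (8) + 11 = 19 → 't'
  'a' (0) + 11 = 11 → 'l'
  'n' (13) + 11 = 24 → 'y'
  'c' (2) + 11 = 13 → 'n'
  'e' (4) + 11 = 15 → 'p'
Result = "lwwtlynp"


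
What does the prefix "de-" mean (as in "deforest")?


Prefix: de-
Example: deforest (de- + forest)
Meaning = remove / reverse


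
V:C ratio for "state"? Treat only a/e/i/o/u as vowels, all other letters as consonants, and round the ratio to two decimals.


Word: "state"
Vowels (a,e,i,o,u): 2
Consonants: 3
Ratio = 2/3
= 0.67


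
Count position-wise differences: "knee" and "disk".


Comparing character by character (same length = 4):
  Pos 0: 'k' vs 'd' !=
  Pos 1: 'n' vs 'i' !=
  Pos 2: 'e' vs 's' !=
  Pos 3: 'e' vs 'k' !=
Hamming distance = 4


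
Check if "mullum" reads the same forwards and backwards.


Word: "mullum"
Reversed: "mullum"
Forward == Backward? mullum == mullum
Palindrome = Yes


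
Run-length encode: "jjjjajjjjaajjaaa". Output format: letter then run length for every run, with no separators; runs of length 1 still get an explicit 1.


String: "jjjjajjjjaajjaaa"
Scanning for consecutive runs:
  'j' x 4
  'a' x 1
  'j' x 4
  'a' x 2
  'j' x 2
  'a' x 3
RLE = "j4a1j4a2j2a3"


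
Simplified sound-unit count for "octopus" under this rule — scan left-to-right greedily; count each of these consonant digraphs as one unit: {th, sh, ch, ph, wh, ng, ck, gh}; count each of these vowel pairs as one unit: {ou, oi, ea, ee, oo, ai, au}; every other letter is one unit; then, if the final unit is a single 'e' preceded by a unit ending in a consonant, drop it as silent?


Word: "octopus" (7 letters)
Left-to-right scan:
  1. 'o' (letter)
  2. 'c' (letter)
  3. 't' (letter)
  4. 'o' (letter)
  5. 'p' (letter)
  6. 'u' (letter)
  7. 's' (letter)
Units from scan: 7
Sound units = 7 units


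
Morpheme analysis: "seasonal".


Word: "seasonal"
Morphemes: season + -al
Each morpheme carries meaning
= 2 morphemes


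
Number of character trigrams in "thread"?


Word: "thread" (length 6)
Number of 3-grams = length - 3 + 1 = 6 - 3 + 1
= 4


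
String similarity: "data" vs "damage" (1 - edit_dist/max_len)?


Word 1: "data" (length 4)
Word 2: "damage" (length 6)
One optimal edit sequence:
  1. keep 'd'
  2. keep 'a'
  3. substitute 't' -> 'm'  (+1)
  4. keep 'a'
  5. insert 'g'  (+1)
  6. insert 'e'  (+1)
Edit distance = 3
Max length = max(4, 6) = 6
Similarity = 1 - 3/6
= 0.5000


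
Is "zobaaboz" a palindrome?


Word: "zobaaboz"
Reversed: "zobaaboz"
Forward == Backward? zobaaboz == zobaaboz
Palindrome = Yes


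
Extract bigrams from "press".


Word: "press" (length 5)
Number of bigrams = 5 - 2 + 1 = 4
  Position 0: "pr"
  Position 1: "re"
  Position 2: "es"
  Position 3: "ss"
Bigrams = "pr", "re", "es", "ss"


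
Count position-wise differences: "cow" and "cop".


Comparing character by character (same length = 3):
  Pos 0: 'c' vs 'c' =
  Pos 1: 'o' vs 'o' =
  Pos 2: 'w' vs 'p' !=
Hamming distance = 1


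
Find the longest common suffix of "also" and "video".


Word 1: "also"
Word 2: "video"
Comparing from end:
  Pos -1: 'o' == 'o'
  Pos -2: 's' != 'e' (stop)
LCS = "o" (length 1)


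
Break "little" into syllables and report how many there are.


Word: "little"
Syllable breakdown: lit | tle
Counting: 2 parts
= 2 syllables


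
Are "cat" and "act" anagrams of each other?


Word 1: "cat" → sorted: act
Word 2: "act" → sorted: act
Same letters? act == act
Anagram = Yes


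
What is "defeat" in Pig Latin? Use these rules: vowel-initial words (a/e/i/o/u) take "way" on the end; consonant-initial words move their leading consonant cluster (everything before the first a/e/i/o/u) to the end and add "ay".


Word: "defeat"
Starts with consonant(s) → move to end, add 'ay'
Consonant cluster: "d"
Pig Latin = "efeatday"


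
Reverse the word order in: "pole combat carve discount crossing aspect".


Original: "pole combat carve discount crossing aspect"
Words (1..n): pole | combat | carve | discount | crossing | aspect
Reversed (n..1): aspect | crossing | discount | carve | combat | pole
Result = "aspect crossing discount carve combat pole"


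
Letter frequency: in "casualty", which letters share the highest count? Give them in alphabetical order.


Word: "casualty"
Letter counts:
  'a': 2
  'c': 1
  'l': 1
  's': 1
  't': 1
  'u': 1
  'y': 1
Maximum count = 2
Most frequent = 'a' (2 times each)


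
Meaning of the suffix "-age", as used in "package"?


Suffix: -age
Example: package (pack + -age)
Meaning = result / collection


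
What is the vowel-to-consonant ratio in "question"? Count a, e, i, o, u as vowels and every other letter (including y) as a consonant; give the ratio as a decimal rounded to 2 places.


Word: "question"
Vowels (a,e,i,o,u): 4
Consonants: 4
Ratio = 4/4
= 1.00


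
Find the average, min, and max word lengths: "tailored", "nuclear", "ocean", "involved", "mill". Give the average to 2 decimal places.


Lengths: "tailored"=8, "nuclear"=7, "ocean"=5, "involved"=8, "mill"=4
Sum = 32, Count = 5
Average = 32/5 = 6.40
= avg=6.40, min=4, max=8


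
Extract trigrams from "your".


Word: "your" (length 4)
Number of trigrams = 4 - 3 + 1 = 2
  Position 0: "you"
  Position 1: "our"
Trigrams = "you", "our"


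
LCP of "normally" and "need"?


Word 1: "normally"
Word 2: "need"
Comparing from start:
  Pos 0: 'n' == 'n'
  Pos 1: 'o' != 'e' (stop)
LCP = "n" (length 1)


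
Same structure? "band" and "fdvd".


Pattern of "band": [0, 1, 2, 3]
Pattern of "fdvd": [0, 1, 2, 1]
Patterns do not match
Same pattern = No


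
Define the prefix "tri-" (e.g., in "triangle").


Prefix: tri-
Example: triangle (tri- + angle)
Meaning = three


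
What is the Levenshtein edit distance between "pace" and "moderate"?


Word 1: "pace" (length 4)
Word 2: "moderate" (length 8)
One optimal edit sequence (insert/delete/substitute each cost 1):
  1. insert 'm'  (+1)
  2. insert 'o'  (+1)
  3. insert 'd'  (+1)
  4. insert 'e'  (+1)
  5. substitute 'p' -> 'r'  (+1)
  6. keep 'a'
  7. substitute 'c' -> 't'  (+1)
  8. keep 'e'
Total edit operations: 6
Edit distance = 6


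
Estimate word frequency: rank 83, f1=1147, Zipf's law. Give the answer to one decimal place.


Zipf's law: f(r) = f(1) / r
f(1) = 1147
f(83) = 1147 / 83
= 13.8 occurrences


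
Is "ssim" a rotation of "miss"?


Word: "miss", Candidate: "ssim"
Method: check if candidate is substring of word+word
"missmiss" contains "ssim"? No
Is rotation = No


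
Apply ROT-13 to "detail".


Word: "detail"
Shift: 13
Each letter → (letter + shift) mod 26:
  'd' (3) + 13 = 16 → 'q'
  'e' (4) + 13 = 17 → 'r'
  't' (19) + 13 = 6 → 'g'
  'a' (0) + 13 = 13 → 'n'
  'i' (8) + 13 = 21 → 'v'
  'l' (11) + 13 = 24 → 'y'
Result = "qrgnvy"


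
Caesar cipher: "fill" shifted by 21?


Word: "fill"
Shift: 21
Each letter → (letter + shift) mod 26:
  'f' (5) + 21 = 0 → 'a'
  'i' (8) + 21 = 3 → 'd'
  'l' (11) + 21 = 6 → 'g'
  'l' (11) + 21 = 6 → 'g'
Result = "adgg"


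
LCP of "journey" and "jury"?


Word 1: "journey"
Word 2: "jury"
Comparing from start:
  Pos 0: 'j' == 'j'
  Pos 1: 'o' != 'u' (stop)
LCP = "j" (length 1)


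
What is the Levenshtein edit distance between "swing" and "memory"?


Word 1: "swing" (length 5)
Word 2: "memory" (length 6)
One optimal edit sequence (insert/delete/substitute each cost 1):
  1. insert 'm'  (+1)
  2. substitute 's' -> 'e'  (+1)
  3. substitute 'w' -> 'm'  (+1)
  4. substitute 'i' -> 'o'  (+1)
  5. substitute 'n' -> 'r'  (+1)
  6. substitute 'g' -> 'y'  (+1)
Total edit operations: 6
Edit distance = 6


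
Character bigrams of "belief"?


Word: "belief" (length 6)
Number of bigrams = 6 - 2 + 1 = 5
  Position 0: "be"
  Position 1: "el"
  Position 2: "li"
  Position 3: "ie"
  Position 4: "ef"
Bigrams = "be", "el", "li", "ie", "ef"


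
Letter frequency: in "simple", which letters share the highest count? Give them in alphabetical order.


Word: "simple"
Letter counts:
  'e': 1
  'i': 1
  'l': 1
  'm': 1
  'p': 1
  's': 1
Maximum count = 1
Most frequent = 'e', 'i', 'l', 'm', 'p', 's' (1 time each)


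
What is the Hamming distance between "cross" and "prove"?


Comparing character by character (same length = 5):
  Pos 0: 'c' vs 'p' !=
  Pos 1: 'r' vs 'r' =
  Pos 2: 'o' vs 'o' =
  Pos 3: 's' vs 'v' !=
  Pos 4: 's' vs 'e' !=
Hamming distance = 3


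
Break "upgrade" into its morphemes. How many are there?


Word: "upgrade"
Morphemes: up- + grade
Each morpheme carries meaning
= 2 morphemes


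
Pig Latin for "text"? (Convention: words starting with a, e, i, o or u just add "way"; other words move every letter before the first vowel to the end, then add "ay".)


Word: "text"
Starts with consonant(s) → move to end, add 'ay'
Consonant cluster: "t"
Pig Latin = "exttay"


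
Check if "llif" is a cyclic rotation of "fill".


Word: "fill", Candidate: "llif"
Method: check if candidate is substring of word+word
"fillfill" contains "llif"? No
Is rotation = No


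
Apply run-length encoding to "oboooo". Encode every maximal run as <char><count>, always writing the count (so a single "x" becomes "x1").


String: "oboooo"
Scanning for consecutive runs:
  'o' x 1
  'b' x 1
  'o' x 4
RLE = "o1b1o4"


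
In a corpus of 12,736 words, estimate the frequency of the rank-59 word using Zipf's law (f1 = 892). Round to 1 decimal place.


Zipf's law: f(r) = f(1) / r
f(1) = 892
f(59) = 892 / 59
= 15.1 occurrences


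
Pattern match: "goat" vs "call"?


Pattern of "goat": [0, 1, 2, 3]
Pattern of "call": [0, 1, 2, 2]
Patterns do not match
Same pattern = No


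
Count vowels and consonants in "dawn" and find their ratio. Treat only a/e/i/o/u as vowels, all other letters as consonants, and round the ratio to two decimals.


Word: "dawn"
Vowels (a,e,i,o,u): 1
Consonants: 3
Ratio = 1/3
= 0.33


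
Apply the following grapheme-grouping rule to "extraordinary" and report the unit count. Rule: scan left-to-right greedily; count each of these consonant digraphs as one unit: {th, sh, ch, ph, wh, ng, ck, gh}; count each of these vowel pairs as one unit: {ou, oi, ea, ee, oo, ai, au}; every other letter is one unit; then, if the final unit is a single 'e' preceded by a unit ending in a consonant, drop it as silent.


Word: "extraordinary" (13 letters)
Left-to-right scan:
  [1] 'e' (letter)
  [2] 'x' (letter)
  [3] 't' (letter)
  [4] 'r' (letter)
  [5] 'a' (letter)
  [6] 'o' (letter)
  [7] 'r' (letter)
  [8] 'd' (letter)
  [9] 'i' (letter)
  [10] 'n' (letter)
  [11] 'a' (letter)
  [12] 'r' (letter)
  [13] 'y' (letter)
Units from scan: 13
Sound units = 13 units


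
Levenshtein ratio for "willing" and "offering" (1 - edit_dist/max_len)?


Word 1: "willing" (length 7)
Word 2: "offering" (length 8)
One optimal edit sequence:
  1. insert 'o'  (+1)
  2. substitute 'w' -> 'f'  (+1)
  3. substitute 'i' -> 'f'  (+1)
  4. substitute 'l' -> 'e'  (+1)
  5. substitute 'l' -> 'r'  (+1)
  6. keep 'i'
  7. keep 'n'
  8. keep 'g'
Edit distance = 5
Max length = max(7, 8) = 8
Similarity = 1 - 5/8
= 0.3750


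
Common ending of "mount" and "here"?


Word 1: "mount"
Word 2: "here"
Comparing from end:
  Pos -1: 't' != 'e' (stop)
LCS = "" (length 0)


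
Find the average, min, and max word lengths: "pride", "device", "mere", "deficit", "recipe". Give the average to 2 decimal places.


Lengths: "pride"=5, "device"=6, "mere"=4, "deficit"=7, "recipe"=6
Sum = 28, Count = 5
Average = 28/5 = 5.60
= avg=5.60, min=4, max=7


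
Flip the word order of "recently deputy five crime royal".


Original: "recently deputy five crime royal"
Words (1..n): recently | deputy | five | crime | royal
Reversed (n..1): royal | crime | five | deputy | recently
Result = "royal crime five deputy recently"


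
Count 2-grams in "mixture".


Word: "mixture" (length 7)
Number of 2-grams = length - 2 + 1 = 7 - 2 + 1
= 6


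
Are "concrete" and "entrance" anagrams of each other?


Word 1: "concrete" → sorted: cceenort
Word 2: "entrance" → sorted: aceennrt
Same letters? cceenort != aceennrt
Anagram = No


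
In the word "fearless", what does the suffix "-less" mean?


Suffix: -less
Example: fearless (fear + -less)
Meaning = without


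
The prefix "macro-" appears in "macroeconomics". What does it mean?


Prefix: macro-
As in: macroeconomics -> macro- + economics
Meaning = large


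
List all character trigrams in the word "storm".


Word: "storm" (length 5)
Number of trigrams = 5 - 3 + 1 = 3
  Position 0: "sto"
  Position 1: "tor"
  Position 2: "orm"
Trigrams = "sto", "tor", "orm"


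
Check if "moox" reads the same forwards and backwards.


Word: "moox"
Reversed: "xoom"
Forward == Backward? moox != xoom
Palindrome = No


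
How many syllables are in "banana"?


Word: "banana"
Syllable breakdown: ba · na · na
Counting: 3 parts
= 3 syllables


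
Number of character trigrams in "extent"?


Word: "extent" (length 6)
Number of 3-grams = length - 3 + 1 = 6 - 3 + 1
= 4


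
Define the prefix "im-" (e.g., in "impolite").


Prefix: im-
Example: impolite (im- + polite)
Meaning = not / into


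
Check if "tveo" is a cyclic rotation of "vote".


Word: "vote", Candidate: "tveo"
Method: check if candidate is substring of word+word
"votevote" contains "tveo"? No
Is rotation = No


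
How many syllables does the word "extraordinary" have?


Word: "extraordinary"
Syllable breakdown: ex | traor | di | nar | y
Counting: 5 parts
= 5 syllables


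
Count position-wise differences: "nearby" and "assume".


Comparing character by character (same length = 6):
  Pos 0: 'n' vs 'a' !=
  Pos 1: 'e' vs 's' !=
  Pos 2: 'a' vs 's' !=
  Pos 3: 'r' vs 'u' !=
  Pos 4: 'b' vs 'm' !=
  Pos 5: 'y' vs 'e' !=
Hamming distance = 6


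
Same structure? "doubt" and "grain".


Pattern of "doubt": [0, 1, 2, 3, 4]
Pattern of "grain": [0, 1, 2, 3, 4]
Patterns match
Same pattern = Yes


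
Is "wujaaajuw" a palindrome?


Word: "wujaaajuw"
Reversed: "wujaaajuw"
Forward == Backward? wujaaajuw == wujaaajuw
Palindrome = Yes


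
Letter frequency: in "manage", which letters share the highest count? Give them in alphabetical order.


Word: "manage"
Letter counts:
  'a': 2
  'e': 1
  'g': 1
  'm': 1
  'n': 1
Maximum count = 2
Most frequent = 'a' (2 times each)


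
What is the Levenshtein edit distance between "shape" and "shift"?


Word 1: "shape" (length 5)
Word 2: "shift" (length 5)
One optimal edit sequence (insert/delete/substitute each cost 1):
  1. keep 's'
  2. keep 'h'
  3. substitute 'a' -> 'i'  (+1)
  4. substitute 'p' -> 'f'  (+1)
  5. substitute 'e' -> 't'  (+1)
Total edit operations: 3
Edit distance = 3


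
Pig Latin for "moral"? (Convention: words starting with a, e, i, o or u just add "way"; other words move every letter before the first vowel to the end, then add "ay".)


Word: "moral"
Starts with consonant(s) → move to end, add 'ay'
Consonant cluster: "m"
Pig Latin = "oralmay"


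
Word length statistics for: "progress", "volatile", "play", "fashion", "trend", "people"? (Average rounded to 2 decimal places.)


Lengths: "progress"=8, "volatile"=8, "play"=4, "fashion"=7, "trend"=5, "people"=6
Sum = 38, Count = 6
Average = 38/6 = 6.33
= avg=6.33, min=4, max=8


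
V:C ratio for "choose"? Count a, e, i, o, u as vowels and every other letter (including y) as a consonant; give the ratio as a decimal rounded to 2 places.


Word: "choose"
Vowels (a,e,i,o,u): 3
Consonants: 3
Ratio = 3/3
= 1.00


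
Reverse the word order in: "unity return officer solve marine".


Original: "unity return officer solve marine"
Words (1..n): unity | return | officer | solve | marine
Reversed (n..1): marine | solve | officer | return | unity
Result = "marine solve officer return unity"


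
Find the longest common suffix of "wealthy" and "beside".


Word 1: "wealthy"
Word 2: "beside"
Comparing from end:
  Pos -1: 'y' != 'e' (stop)
LCS = "" (length 0)


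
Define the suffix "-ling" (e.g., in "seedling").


Suffix: -ling
As in: seedling -> seed + -ling
Meaning = small / young


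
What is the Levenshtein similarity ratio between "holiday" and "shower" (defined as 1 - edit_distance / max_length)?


Word 1: "holiday" (length 7)
Word 2: "shower" (length 6)
One optimal edit sequence:
  1. insert 's'  (+1)
  2. keep 'h'
  3. keep 'o'
  4. delete 'l'  (+1)
  5. delete 'i'  (+1)
  6. substitute 'd' -> 'w'  (+1)
  7. substitute 'a' -> 'e'  (+1)
  8. substitute 'y' -> 'r'  (+1)
Edit distance = 6
Max length = max(7, 6) = 7
Similarity = 1 - 6/7
= 0.1429


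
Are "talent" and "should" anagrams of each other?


Word 1: "talent" → sorted: aelntt
Word 2: "should" → sorted: dhlosu
Same letters? aelntt != dhlosu
Anagram = No


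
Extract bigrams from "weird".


Word: "weird" (length 5)
Number of bigrams = 5 - 2 + 1 = 4
  Position 0: "we"
  Position 1: "ei"
  Position 2: "ir"
  Position 3: "rd"
Bigrams = "we", "ei", "ir", "rd"


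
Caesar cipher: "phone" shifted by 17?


Word: "phone"
Shift: 17
Each letter → (letter + shift) mod 26:
  'p' (15) + 17 = 6 → 'g'
  'h' (7) + 17 = 24 → 'y'
  'o' (14) + 17 = 5 → 'f'
  'n' (13) + 17 = 4 → 'e'
  'e' (4) + 17 = 21 → 'v'
Result = "gyfev"


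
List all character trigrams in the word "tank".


Word: "tank" (length 4)
Number of trigrams = 4 - 3 + 1 = 2
  Position 0: "tan"
  Position 1: "ank"
Trigrams = "tan", "ank"


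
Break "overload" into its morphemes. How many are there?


Word: "overload"
Morphemes: over- / load
Each morpheme carries meaning
= 2 morphemes


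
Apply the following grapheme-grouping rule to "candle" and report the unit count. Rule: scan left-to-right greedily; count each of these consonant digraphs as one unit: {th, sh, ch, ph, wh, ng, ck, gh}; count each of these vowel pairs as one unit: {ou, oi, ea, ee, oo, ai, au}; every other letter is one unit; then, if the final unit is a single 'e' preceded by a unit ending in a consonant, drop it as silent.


Word: "candle" (6 letters)
Left-to-right scan:
  [1] 'c' (letter)
  [2] 'a' (letter)
  [3] 'n' (letter)
  [4] 'd' (letter)
  [5] 'l' (letter)
  [6] 'e' (letter)
Units from scan: 6
Final unit is 'e' after a consonant -> drop as silent (-1)
Sound units = 5 units


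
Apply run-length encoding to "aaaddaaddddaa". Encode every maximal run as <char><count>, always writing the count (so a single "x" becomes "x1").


String: "aaaddaaddddaa"
Scanning for consecutive runs:
  'a' x 3
  'd' x 2
  'a' x 2
  'd' x 4
  'a' x 2
RLE = "a3d2a2d4a2"


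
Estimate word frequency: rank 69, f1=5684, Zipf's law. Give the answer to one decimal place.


Zipf's law: f(r) = f(1) / r
f(1) = 5684
f(69) = 5684 / 69
= 82.4 occurrences


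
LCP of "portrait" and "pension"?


Word 1: "portrait"
Word 2: "pension"
Comparing from start:
  Pos 0: 'p' == 'p'
  Pos 1: 'o' != 'e' (stop)
LCP = "p" (length 1)


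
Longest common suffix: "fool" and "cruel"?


Word 1: "fool"
Word 2: "cruel"
Comparing from end:
  Pos -1: 'l' == 'l'
  Pos -2: 'o' != 'e' (stop)
LCS = "l" (length 1)


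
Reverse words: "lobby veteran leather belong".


Original: "lobby veteran leather belong"
Words (1..n): lobby | veteran | leather | belong
Reversed (n..1): belong | leather | veteran | lobby
Result = "belong leather veteran lobby"


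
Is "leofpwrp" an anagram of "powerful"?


Word 1: "powerful" → sorted: eflopruw
Word 2: "leofpwrp" → sorted: eflopprw
Same letters? eflopruw != eflopprw
Anagram = No


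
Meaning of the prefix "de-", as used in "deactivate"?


Prefix: de-
Example: deactivate (de- + activate)
Meaning = remove / reverse


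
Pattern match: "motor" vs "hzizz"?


Pattern of "motor": [0, 1, 2, 1, 3]
Pattern of "hzizz": [0, 1, 2, 1, 1]
Patterns do not match
Same pattern = No


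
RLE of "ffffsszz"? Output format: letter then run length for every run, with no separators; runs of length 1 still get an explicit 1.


String: "ffffsszz"
Scanning for consecutive runs:
  'f' x 4
  's' x 2
  'z' x 2
RLE = "f4s2z2"


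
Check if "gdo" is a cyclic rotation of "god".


Word: "god", Candidate: "gdo"
Method: check if candidate is substring of word+word
"godgod" contains "gdo"? No
Is rotation = No


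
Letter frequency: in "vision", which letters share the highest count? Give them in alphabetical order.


Word: "vision"
Letter counts:
  'i': 2
  'n': 1
  'o': 1
  's': 1
  'v': 1
Maximum count = 2
Most frequent = 'i' (2 times each)


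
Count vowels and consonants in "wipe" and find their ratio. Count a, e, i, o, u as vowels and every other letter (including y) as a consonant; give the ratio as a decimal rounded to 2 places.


Word: "wipe"
Vowels (a,e,i,o,u): 2
Consonants: 2
Ratio = 2/2
= 1.00


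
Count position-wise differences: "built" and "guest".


Comparing character by character (same length = 5):
  Pos 0: 'b' vs 'g' !=
  Pos 1: 'u' vs 'u' =
  Pos 2: 'i' vs 'e' !=
  Pos 3: 'l' vs 's' !=
  Pos 4: 't' vs 't' =
Hamming distance = 3


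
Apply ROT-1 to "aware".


Word: "aware"
Shift: 1
Each letter → (letter + shift) mod 26:
  'a' (0) + 1 = 1 → 'b'
  'w' (22) + 1 = 23 → 'x'
  'a' (0) + 1 = 1 → 'b'
  'r' (17) + 1 = 18 → 's'
  'e' (4) + 1 = 5 → 'f'
Result = "bxbsf"


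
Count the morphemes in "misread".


Word: "misread"
Morphemes: mis- + read
Each morpheme carries meaning
= 2 morphemes


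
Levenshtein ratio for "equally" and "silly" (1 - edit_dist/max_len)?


Word 1: "equally" (length 7)
Word 2: "silly" (length 5)
One optimal edit sequence:
  1. delete 'e'  (+1)
  2. delete 'q'  (+1)
  3. substitute 'u' -> 's'  (+1)
  4. substitute 'a' -> 'i'  (+1)
  5. keep 'l'
  6. keep 'l'
  7. keep 'y'
Edit distance = 4
Max length = max(7, 5) = 7
Similarity = 1 - 4/7
= 0.4286


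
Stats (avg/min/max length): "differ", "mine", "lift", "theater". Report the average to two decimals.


Lengths: "differ"=6, "mine"=4, "lift"=4, "theater"=7
Sum = 21, Count = 4
Average = 21/4 = 5.25
= avg=5.25, min=4, max=7


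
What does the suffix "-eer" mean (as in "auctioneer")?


Suffix: -eer
As in: auctioneer -> auction + -eer
Meaning = one who is concerned with


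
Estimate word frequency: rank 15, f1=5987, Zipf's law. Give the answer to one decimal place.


Zipf's law: f(r) = f(1) / r
f(1) = 5987
f(15) = 5987 / 15
= 399.1 occurrences


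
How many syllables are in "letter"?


Word: "letter"
Syllable breakdown: let / ter
Counting: 2 parts
= 2 syllables


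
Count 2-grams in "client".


Word: "client" (length 6)
Number of 2-grams = length - 2 + 1 = 6 - 2 + 1
= 5


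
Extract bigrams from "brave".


Word: "brave" (length 5)
Number of bigrams = 5 - 2 + 1 = 4
  Position 0: "br"
  Position 1: "ra"
  Position 2: "av"
  Position 3: "ve"
Bigrams = "br", "ra", "av", "ve"


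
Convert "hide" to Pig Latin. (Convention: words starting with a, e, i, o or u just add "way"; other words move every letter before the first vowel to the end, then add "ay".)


Word: "hide"
Starts with consonant(s) → move to end, add 'ay'
Consonant cluster: "h"
Pig Latin = "idehay"


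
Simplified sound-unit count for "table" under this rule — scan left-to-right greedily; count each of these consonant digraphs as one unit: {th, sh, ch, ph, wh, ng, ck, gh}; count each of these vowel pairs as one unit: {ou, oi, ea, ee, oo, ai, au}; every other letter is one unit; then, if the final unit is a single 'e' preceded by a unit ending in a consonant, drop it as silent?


Word: "table" (5 letters)
Left-to-right scan:
  (1) 't' (letter)
  (2) 'a' (letter)
  (3) 'b' (letter)
  (4) 'l' (letter)
  (5) 'e' (letter)
Units from scan: 5
Final unit is 'e' after a consonant -> drop as silent (-1)
Sound units = 4 units


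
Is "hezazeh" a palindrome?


Word: "hezazeh"
Reversed: "hezazeh"
Forward == Backward? hezazeh == hezazeh
Palindrome = Yes


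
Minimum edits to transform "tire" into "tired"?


Word 1: "tire" (length 4)
Word 2: "tired" (length 5)
One optimal edit sequence (insert/delete/substitute each cost 1):
  1. keep 't'
  2. keep 'i'
  3. keep 'r'
  4. keep 'e'
  5. insert 'd'  (+1)
Total edit operations: 1
Edit distance = 1


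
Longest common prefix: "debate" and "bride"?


Word 1: "debate"
Word 2: "bride"
Comparing from start:
  Pos 0: 'd' != 'b' (stop)
LCP = "" (length 0)


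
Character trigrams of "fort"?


Word: "fort" (length 4)
Number of trigrams = 4 - 3 + 1 = 2
  Position 0: "for"
  Position 1: "ort"
Trigrams = "for", "ort"


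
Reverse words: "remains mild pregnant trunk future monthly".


Original: "remains mild pregnant trunk future monthly"
Words (1..n): remains | mild | pregnant | trunk | future | monthly
Reversed (n..1): monthly | future | trunk | pregnant | mild | remains
Result = "monthly future trunk pregnant mild remains"


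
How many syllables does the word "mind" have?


Word: "mind"
Syllable breakdown: mind
Counting: 1 part
= 1 syllable


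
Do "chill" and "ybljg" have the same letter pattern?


Pattern of "chill": [0, 1, 2, 3, 3]
Pattern of "ybljg": [0, 1, 2, 3, 4]
Patterns do not match
Same pattern = No


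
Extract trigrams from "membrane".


Word: "membrane" (length 8)
Number of trigrams = 8 - 3 + 1 = 6
  Position 0: "mem"
  Position 1: "emb"
  Position 2: "mbr"
  Position 3: "bra"
  Position 4: "ran"
  Position 5: "ane"
Trigrams = "mem", "emb", "mbr", "bra", "ran", "ane"


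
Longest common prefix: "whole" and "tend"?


Word 1: "whole"
Word 2: "tend"
Comparing from start:
  Pos 0: 'w' != 't' (stop)
LCP = "" (length 0)


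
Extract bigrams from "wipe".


Word: "wipe" (length 4)
Number of bigrams = 4 - 2 + 1 = 3
  Position 0: "wi"
  Position 1: "ip"
  Position 2: "pe"
Bigrams = "wi", "ip", "pe"


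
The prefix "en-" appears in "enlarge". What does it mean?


Prefix: en-
As in: enlarge -> en- + large
Meaning = cause to / put into


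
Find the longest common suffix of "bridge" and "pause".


Word 1: "bridge"
Word 2: "pause"
Comparing from end:
  Pos -1: 'e' == 'e'
  Pos -2: 'g' != 's' (stop)
LCS = "e" (length 1)


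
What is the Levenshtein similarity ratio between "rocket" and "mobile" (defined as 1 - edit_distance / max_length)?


Word 1: "rocket" (length 6)
Word 2: "mobile" (length 6)
One optimal edit sequence:
  1. substitute 'r' -> 'm'  (+1)
  2. keep 'o'
  3. substitute 'c' -> 'b'  (+1)
  4. substitute 'k' -> 'i'  (+1)
  5. substitute 'e' -> 'l'  (+1)
  6. substitute 't' -> 'e'  (+1)
Edit distance = 5
Max length = max(6, 6) = 6
Similarity = 1 - 5/6
= 0.1667


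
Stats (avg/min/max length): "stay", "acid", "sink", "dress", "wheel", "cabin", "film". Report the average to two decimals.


Lengths: "stay"=4, "acid"=4, "sink"=4, "dress"=5, "wheel"=5, "cabin"=5, "film"=4
Sum = 31, Count = 7
Average = 31/7 = 4.43
= avg=4.43, min=4, max=5


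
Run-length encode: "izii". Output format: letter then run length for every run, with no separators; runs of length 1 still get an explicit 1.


String: "izii"
Scanning for consecutive runs:
  'i' x 1
  'z' x 1
  'i' x 2
RLE = "i1z1i2"


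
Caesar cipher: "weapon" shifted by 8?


Word: "weapon"
Shift: 8
Each letter → (letter + shift) mod 26:
  'w' (22) + 8 = 4 → 'e'
  'e' (4) + 8 = 12 → 'm'
  'a' (0) + 8 = 8 → 'i'
  'p' (15) + 8 = 23 → 'x'
  'o' (14) + 8 = 22 → 'w'
  'n' (13) + 8 = 21 → 'v'
Result = "emixwv"


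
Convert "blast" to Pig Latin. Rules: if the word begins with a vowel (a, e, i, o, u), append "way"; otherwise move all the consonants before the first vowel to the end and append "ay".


Word: "blast"
Starts with consonant(s) → move to end, add 'ay'
Consonant cluster: "bl"
Pig Latin = "astblay"


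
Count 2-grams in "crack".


Word: "crack" (length 5)
Number of 2-grams = length - 2 + 1 = 5 - 2 + 1
= 4


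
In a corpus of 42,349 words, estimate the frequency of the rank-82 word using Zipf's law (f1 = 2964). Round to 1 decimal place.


Zipf's law: f(r) = f(1) / r
f(1) = 2964
f(82) = 2964 / 82
= 36.1 occurrences


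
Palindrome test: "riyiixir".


Word: "riyiixir"
Reversed: "rixiiyir"
Forward == Backward? riyiixir != rixiiyir
Palindrome = No


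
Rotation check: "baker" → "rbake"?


Word: "baker", Candidate: "rbake"
Method: check if candidate is substring of word+word
"bakerbaker" contains "rbake"? Yes
Is rotation = Yes


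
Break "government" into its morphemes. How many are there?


Word: "government"
Morphemes: govern | -ment
Each morpheme carries meaning
= 2 morphemes


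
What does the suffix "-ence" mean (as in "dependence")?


Suffix: -ence
Example: dependence = depend + -ence
Meaning = state of
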